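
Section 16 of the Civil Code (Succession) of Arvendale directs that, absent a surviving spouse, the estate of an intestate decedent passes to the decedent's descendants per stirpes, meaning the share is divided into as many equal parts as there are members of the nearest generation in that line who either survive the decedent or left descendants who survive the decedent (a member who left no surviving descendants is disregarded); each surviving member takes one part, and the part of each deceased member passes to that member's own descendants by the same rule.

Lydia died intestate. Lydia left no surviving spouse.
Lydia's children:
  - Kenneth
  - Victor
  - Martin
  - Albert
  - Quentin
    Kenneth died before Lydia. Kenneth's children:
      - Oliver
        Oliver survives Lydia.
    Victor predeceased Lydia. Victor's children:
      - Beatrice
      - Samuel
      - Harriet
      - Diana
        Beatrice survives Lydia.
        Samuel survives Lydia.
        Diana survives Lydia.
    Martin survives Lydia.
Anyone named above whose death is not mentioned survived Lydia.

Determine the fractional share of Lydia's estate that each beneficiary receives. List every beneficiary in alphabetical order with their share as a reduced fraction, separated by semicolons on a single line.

Albert 1/5; Beatrice 1/20; Diana 1/20; Harriet 1/20; Martin 1/5; Oliver 1/5; Quentin 1/5; Samuel 1/20

There is no surviving spouse, so the entire estate passes to Lydia's descendants per stirpes.
The estate is divided into 5 equal shares of 1/5 among Kenneth, Victor, Martin, Albert, Quentin.
Kenneth predeceased; the 1/5 allotted to Kenneth's branch passes to Kenneth's issue by representation.
Oliver is the sole taker at this level and receives the full 1/5.
Victor predeceased; the 1/5 allotted to Victor's branch passes to Victor's issue by representation.
The 1/5 is divided into 4 equal shares of 1/20 among Beatrice, Samuel, Harriet, Diana.
Beatrice is living and takes 1/20.
Samuel is living and takes 1/20.
Harriet is living and takes 1/20.
Diana is living and takes 1/20.
Martin is living and takes 1/5.
Albert is living and takes 1/5.
Quentin is living and takes 1/5.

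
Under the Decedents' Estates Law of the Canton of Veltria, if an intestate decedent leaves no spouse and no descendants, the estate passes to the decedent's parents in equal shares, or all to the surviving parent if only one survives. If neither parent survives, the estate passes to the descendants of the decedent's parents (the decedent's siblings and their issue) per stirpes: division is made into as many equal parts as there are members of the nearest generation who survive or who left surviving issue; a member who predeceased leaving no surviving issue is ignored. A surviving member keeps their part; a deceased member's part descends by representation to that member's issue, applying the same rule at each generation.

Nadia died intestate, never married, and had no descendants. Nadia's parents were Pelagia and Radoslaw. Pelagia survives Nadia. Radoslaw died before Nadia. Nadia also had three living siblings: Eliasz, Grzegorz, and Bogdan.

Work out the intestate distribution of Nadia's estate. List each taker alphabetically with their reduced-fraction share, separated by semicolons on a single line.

Pelagia 1

Only one parent, Pelagia, survives, so Pelagia takes the entire estate. The siblings take nothing because a surviving parent has priority.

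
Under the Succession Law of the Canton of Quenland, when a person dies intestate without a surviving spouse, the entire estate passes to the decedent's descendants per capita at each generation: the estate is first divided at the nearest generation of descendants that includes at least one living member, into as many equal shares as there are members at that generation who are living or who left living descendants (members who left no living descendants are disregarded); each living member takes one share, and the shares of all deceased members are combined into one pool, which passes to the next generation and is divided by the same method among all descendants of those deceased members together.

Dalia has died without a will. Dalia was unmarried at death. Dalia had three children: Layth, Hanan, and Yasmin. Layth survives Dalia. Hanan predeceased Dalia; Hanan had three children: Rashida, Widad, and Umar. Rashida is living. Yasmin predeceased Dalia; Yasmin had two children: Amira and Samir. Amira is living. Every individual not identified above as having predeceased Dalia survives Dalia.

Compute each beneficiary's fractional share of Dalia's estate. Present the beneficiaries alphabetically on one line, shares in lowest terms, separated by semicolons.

Amira 2/15; Layth 1/3; Rashida 2/15; Samir 2/15; Umar 2/15; Widad 2/15

There is no surviving spouse, so the entire estate passes to Dalia's descendants per capita at each generation.
At generation 1 (Layth, Hanan, Yasmin) there are 3 shares of (1)/3 = 1/3 each.
Living: Layth — each takes 1/3.
Deceased: Hanan and Yasmin. Their combined 2/3 is pooled and carried to generation 2.
At generation 2 (Rashida, Widad, Umar, Amira, Samir) there are 5 shares of (2/3)/5 = 2/15 each.
Living: Rashida, Widad, Umar, Amira, and Samir — each takes 2/15.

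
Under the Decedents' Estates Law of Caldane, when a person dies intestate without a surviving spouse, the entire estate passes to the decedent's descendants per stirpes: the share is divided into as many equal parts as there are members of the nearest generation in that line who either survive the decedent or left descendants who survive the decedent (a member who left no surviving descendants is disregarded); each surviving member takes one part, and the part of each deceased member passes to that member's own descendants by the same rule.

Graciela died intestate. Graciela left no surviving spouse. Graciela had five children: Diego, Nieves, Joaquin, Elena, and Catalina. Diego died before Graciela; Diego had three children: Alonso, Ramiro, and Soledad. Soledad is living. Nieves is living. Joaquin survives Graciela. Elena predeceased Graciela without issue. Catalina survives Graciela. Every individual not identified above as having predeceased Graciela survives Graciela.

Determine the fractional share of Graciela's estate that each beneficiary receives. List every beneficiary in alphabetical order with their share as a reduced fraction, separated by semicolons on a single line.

There is no surviving spouse, so the entire estate passes to Graciela's descendants per stirpes.
Elena left no surviving issue, so that branch lapses and is disregarded.
The estate is divided into 4 equal shares of 1/4 among Diego, Nieves, Joaquin, Catalina.
Diego predeceased; the 1/4 allotted to Diego's branch passes to Diego's issue by representation.
The 1/4 is divided into 3 equal shares of 1/12 among Alonso, Ramiro, Soledad.
Alonso is living and takes 1/12.
Ramiro is living and takes 1/12.
Soledad is living and takes 1/12.
Nieves is living and takes 1/4.
Joaquin is living and takes 1/4.
Catalina is living and takes 1/4.

Alonso 1/12; Catalina 1/4; Joaquin 1/4; Nieves 1/4; Ramiro 1/12; Soledad 1/12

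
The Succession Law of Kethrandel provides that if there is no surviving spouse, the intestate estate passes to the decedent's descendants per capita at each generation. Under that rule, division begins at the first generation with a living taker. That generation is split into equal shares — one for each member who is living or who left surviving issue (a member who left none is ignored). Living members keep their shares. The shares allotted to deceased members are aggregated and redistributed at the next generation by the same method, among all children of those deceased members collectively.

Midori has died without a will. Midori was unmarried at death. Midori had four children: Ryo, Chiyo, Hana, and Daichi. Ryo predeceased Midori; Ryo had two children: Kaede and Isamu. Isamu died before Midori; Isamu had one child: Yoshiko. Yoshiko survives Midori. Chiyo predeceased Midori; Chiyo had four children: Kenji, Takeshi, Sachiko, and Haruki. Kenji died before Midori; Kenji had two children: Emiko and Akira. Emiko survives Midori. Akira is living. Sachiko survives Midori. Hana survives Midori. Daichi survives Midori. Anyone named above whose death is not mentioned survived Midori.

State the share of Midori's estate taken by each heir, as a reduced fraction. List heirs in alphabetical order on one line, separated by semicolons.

There is no surviving spouse, so the entire estate passes to Midori's descendants per capita at each generation.
At generation 1 (Ryo, Chiyo, Hana, Daichi) there are 4 shares of (1)/4 = 1/4 each.
Living: Hana and Daichi — each takes 1/4.
Deceased: Ryo and Chiyo. Their combined 1/2 is pooled and carried to generation 2.
At generation 2 (Kaede, Isamu, Kenji, Takeshi, Sachiko, Haruki) there are 6 shares of (1/2)/6 = 1/12 each.
Living: Kaede, Takeshi, Sachiko, and Haruki — each takes 1/12.
Deceased: Isamu and Kenji. Their combined 1/6 is pooled and carried to generation 3.
At generation 3 (Yoshiko, Emiko, Akira) there are 3 shares of (1/6)/3 = 1/18 each.
Living: Yoshiko, Emiko, and Akira — each takes 1/18.

Akira 1/18; Daichi 1/4; Emiko 1/18; Hana 1/4; Haruki 1/12; Kaede 1/12; Sachiko 1/12; Takeshi 1/12; Yoshiko 1/18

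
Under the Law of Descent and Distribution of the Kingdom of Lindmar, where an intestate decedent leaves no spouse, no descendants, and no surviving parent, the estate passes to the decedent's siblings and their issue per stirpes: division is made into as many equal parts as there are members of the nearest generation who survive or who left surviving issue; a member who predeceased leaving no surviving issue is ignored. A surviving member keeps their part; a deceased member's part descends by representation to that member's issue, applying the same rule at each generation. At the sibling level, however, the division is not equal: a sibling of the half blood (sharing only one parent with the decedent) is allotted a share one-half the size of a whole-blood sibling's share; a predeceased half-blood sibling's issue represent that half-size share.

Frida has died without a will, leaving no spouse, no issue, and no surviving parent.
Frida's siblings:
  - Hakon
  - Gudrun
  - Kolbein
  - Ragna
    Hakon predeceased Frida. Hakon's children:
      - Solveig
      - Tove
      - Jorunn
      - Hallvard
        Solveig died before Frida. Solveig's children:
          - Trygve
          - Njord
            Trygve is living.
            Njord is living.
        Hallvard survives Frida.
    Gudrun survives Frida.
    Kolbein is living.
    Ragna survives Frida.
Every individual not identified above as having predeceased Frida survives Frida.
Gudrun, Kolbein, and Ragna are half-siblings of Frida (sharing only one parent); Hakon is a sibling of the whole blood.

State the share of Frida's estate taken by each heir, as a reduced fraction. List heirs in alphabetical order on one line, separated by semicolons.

Gudrun 1/5; Hallvard 1/10; Jorunn 1/10; Kolbein 1/5; Njord 1/20; Ragna 1/5; Tove 1/10; Trygve 1/20

No spouse, descendants, or parent survives, so the estate passes to Frida's siblings per stirpes.
Half-blood siblings count for one-half the weight of whole-blood siblings at the initial division.
Dividing 1 in proportion to weights (total weight 5/2): Hakon (weight 1) → 2/5; Gudrun (weight 1/2) → 1/5; Kolbein (weight 1/2) → 1/5; Ragna (weight 1/2) → 1/5.
Hakon predeceased; the 2/5 allotted to Hakon's branch passes to Hakon's issue by representation.
The 2/5 is divided into 4 equal shares of 1/10 among Solveig, Tove, Jorunn, Hallvard.
Solveig predeceased; the 1/10 allotted to Solveig's branch passes to Solveig's issue by representation.
The 1/10 is divided into 2 equal shares of 1/20 among Trygve, Njord.
Trygve is living and takes 1/20.
Njord is living and takes 1/20.
Tove is living and takes 1/10.
Jorunn is living and takes 1/10.
Hallvard is living and takes 1/10.
Gudrun is living and takes 1/5.
Kolbein is living and takes 1/5.
Ragna is living and takes 1/5.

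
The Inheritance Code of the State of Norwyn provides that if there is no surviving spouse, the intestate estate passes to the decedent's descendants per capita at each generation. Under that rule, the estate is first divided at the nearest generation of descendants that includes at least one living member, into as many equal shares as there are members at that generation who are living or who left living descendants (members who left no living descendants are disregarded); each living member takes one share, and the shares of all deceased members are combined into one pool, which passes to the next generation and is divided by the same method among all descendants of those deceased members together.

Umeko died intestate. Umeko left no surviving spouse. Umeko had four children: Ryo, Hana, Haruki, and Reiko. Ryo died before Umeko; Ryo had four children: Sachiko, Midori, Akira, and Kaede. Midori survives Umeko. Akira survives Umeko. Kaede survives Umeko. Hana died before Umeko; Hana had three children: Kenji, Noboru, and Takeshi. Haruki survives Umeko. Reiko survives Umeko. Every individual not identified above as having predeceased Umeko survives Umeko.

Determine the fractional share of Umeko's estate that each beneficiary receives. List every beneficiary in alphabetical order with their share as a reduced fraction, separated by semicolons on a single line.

There is no surviving spouse, so the entire estate passes to Umeko's descendants per capita at each generation.
At generation 1 (Ryo, Hana, Haruki, Reiko) there are 4 shares of (1)/4 = 1/4 each.
Living: Haruki and Reiko — each takes 1/4.
Deceased: Ryo and Hana. Their combined 1/2 is pooled and carried to generation 2.
At generation 2 (Sachiko, Midori, Akira, Kaede, Kenji, Noboru, Takeshi) there are 7 shares of (1/2)/7 = 1/14 each.
Living: Sachiko, Midori, Akira, Kaede, Kenji, Noboru, and Takeshi — each takes 1/14.

Akira 1/14; Haruki 1/4; Kaede 1/14; Kenji 1/14; Midori 1/14; Noboru 1/14; Reiko 1/4; Sachiko 1/14; Takeshi 1/14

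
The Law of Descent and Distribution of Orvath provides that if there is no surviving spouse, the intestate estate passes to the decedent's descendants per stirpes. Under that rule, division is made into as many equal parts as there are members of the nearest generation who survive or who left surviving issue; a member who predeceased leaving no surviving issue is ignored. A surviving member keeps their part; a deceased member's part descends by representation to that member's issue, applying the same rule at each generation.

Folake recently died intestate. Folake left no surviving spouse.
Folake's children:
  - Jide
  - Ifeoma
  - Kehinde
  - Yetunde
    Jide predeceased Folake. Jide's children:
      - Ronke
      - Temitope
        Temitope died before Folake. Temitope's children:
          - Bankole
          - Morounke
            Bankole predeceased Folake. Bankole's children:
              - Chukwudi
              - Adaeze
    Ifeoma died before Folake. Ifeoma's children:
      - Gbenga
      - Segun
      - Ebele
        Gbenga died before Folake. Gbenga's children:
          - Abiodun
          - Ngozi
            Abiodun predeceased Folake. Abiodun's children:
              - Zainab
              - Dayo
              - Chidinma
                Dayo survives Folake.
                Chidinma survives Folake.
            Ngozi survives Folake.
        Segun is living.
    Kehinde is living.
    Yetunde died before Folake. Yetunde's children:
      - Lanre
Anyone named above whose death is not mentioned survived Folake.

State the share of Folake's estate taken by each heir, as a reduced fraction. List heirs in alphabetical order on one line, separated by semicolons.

Adaeze 1/32; Chidinma 1/72; Chukwudi 1/32; Dayo 1/72; Ebele 1/12; Kehinde 1/4; Lanre 1/4; Morounke 1/16; Ngozi 1/24; Ronke 1/8; Segun 1/12; Zainab 1/72

There is no surviving spouse, so the entire estate passes to Folake's descendants per stirpes.
The estate is divided into 4 equal shares of 1/4 among Jide, Ifeoma, Kehinde, Yetunde.
Jide predeceased; the 1/4 allotted to Jide's branch passes to Jide's issue by representation.
The 1/4 is divided into 2 equal shares of 1/8 among Ronke, Temitope.
Ronke is living and takes 1/8.
Temitope predeceased; the 1/8 allotted to Temitope's branch passes to Temitope's issue by representation.
The 1/8 is divided into 2 equal shares of 1/16 among Bankole, Morounke.
Bankole predeceased; the 1/16 allotted to Bankole's branch passes to Bankole's issue by representation.
The 1/16 is divided into 2 equal shares of 1/32 among Chukwudi, Adaeze.
Chukwudi is living and takes 1/32.
Adaeze is living and takes 1/32.
Morounke is living and takes 1/16.
Ifeoma predeceased; the 1/4 allotted to Ifeoma's branch passes to Ifeoma's issue by representation.
The 1/4 is divided into 3 equal shares of 1/12 among Gbenga, Segun, Ebele.
Gbenga predeceased; the 1/12 allotted to Gbenga's branch passes to Gbenga's issue by representation.
The 1/12 is divided into 2 equal shares of 1/24 among Abiodun, Ngozi.
Abiodun predeceased; the 1/24 allotted to Abiodun's branch passes to Abiodun's issue by representation.
The 1/24 is divided into 3 equal shares of 1/72 among Zainab, Dayo, Chidinma.
Zainab is living and takes 1/72.
Dayo is living and takes 1/72.
Chidinma is living and takes 1/72.
Ngozi is living and takes 1/24.
Segun is living and takes 1/12.
Ebele is living and takes 1/12.
Kehinde is living and takes 1/4.
Yetunde predeceased; the 1/4 allotted to Yetunde's branch passes to Yetunde's issue by representation.
Lanre is the sole taker at this level and receives the full 1/4.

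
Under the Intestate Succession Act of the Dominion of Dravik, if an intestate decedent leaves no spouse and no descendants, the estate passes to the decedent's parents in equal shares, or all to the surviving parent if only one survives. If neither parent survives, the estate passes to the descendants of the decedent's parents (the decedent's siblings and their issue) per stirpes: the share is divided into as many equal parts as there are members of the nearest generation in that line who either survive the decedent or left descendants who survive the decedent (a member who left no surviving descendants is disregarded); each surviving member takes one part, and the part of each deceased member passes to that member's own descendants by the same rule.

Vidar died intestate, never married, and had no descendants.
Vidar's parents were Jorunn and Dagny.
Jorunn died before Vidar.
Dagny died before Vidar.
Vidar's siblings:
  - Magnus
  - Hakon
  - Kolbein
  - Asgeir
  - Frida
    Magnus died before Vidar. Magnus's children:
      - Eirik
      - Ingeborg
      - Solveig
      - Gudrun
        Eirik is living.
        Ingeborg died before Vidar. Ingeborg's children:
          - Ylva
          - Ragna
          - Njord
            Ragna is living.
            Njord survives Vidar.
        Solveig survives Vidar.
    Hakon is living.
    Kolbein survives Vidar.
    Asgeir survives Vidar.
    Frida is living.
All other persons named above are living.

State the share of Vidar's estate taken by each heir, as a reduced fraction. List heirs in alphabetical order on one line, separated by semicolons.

Neither parent survives and there are no descendants, so the estate passes to Vidar's siblings and their issue per stirpes.
The estate is divided into 5 equal shares of 1/5 among Magnus, Hakon, Kolbein, Asgeir, Frida.
Magnus predeceased; the 1/5 allotted to Magnus's branch passes to Magnus's issue by representation.
The 1/5 is divided into 4 equal shares of 1/20 among Eirik, Ingeborg, Solveig, Gudrun.
Eirik is living and takes 1/20.
Ingeborg predeceased; the 1/20 allotted to Ingeborg's branch passes to Ingeborg's issue by representation.
The 1/20 is divided into 3 equal shares of 1/60 among Ylva, Ragna, Njord.
Ylva is living and takes 1/60.
Ragna is living and takes 1/60.
Njord is living and takes 1/60.
Solveig is living and takes 1/20.
Gudrun is living and takes 1/20.
Hakon is living and takes 1/5.
Kolbein is living and takes 1/5.
Asgeir is living and takes 1/5.
Frida is living and takes 1/5.

Asgeir 1/5; Eirik 1/20; Frida 1/5; Gudrun 1/20; Hakon 1/5; Kolbein 1/5; Njord 1/60; Ragna 1/60; Solveig 1/20; Ylva 1/60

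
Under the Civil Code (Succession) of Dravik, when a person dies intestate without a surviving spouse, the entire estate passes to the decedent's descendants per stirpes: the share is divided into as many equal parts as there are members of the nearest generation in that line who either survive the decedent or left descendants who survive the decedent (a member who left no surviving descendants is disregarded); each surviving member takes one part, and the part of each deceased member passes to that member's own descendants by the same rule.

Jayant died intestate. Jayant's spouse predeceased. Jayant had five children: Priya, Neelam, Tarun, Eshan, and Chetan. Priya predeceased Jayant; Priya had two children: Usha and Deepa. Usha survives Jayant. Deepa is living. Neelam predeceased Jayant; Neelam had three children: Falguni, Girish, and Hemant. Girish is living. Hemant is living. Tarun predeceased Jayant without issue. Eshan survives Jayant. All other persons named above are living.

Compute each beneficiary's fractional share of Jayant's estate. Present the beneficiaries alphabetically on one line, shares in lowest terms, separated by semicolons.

There is no surviving spouse, so the entire estate passes to Jayant's descendants per stirpes.
Tarun left no surviving issue, so that branch lapses and is disregarded.
The estate is divided into 4 equal shares of 1/4 among Priya, Neelam, Eshan, Chetan.
Priya predeceased; the 1/4 allotted to Priya's branch passes to Priya's issue by representation.
The 1/4 is divided into 2 equal shares of 1/8 among Usha, Deepa.
Usha is living and takes 1/8.
Deepa is living and takes 1/8.
Neelam predeceased; the 1/4 allotted to Neelam's branch passes to Neelam's issue by representation.
The 1/4 is divided into 3 equal shares of 1/12 among Falguni, Girish, Hemant.
Falguni is living and takes 1/12.
Girish is living and takes 1/12.
Hemant is living and takes 1/12.
Eshan is living and takes 1/4.
Chetan is living and takes 1/4.

Chetan 1/4; Deepa 1/8; Eshan 1/4; Falguni 1/12; Girish 1/12; Hemant 1/12; Usha 1/8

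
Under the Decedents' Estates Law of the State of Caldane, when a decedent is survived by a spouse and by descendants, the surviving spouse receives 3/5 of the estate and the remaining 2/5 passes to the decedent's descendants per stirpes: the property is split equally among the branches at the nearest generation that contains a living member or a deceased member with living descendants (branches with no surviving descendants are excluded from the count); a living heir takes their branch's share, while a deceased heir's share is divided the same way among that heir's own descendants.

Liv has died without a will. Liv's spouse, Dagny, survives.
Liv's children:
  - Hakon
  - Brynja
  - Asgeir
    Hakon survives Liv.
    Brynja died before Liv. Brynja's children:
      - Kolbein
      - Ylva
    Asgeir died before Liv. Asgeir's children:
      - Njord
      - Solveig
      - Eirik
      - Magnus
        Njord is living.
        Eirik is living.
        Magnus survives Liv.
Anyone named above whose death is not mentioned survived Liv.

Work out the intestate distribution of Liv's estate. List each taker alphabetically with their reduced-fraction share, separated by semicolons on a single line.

Dagny 3/5; Eirik 1/30; Hakon 2/15; Kolbein 1/15; Magnus 1/30; Njord 1/30; Solveig 1/30; Ylva 1/15

Dagny, as surviving spouse, takes 3/5.
The remaining 2/5 passes to Liv's descendants per stirpes.
The 2/5 is divided into 3 equal shares of 2/15 among Hakon, Brynja, Asgeir.
Hakon is living and takes 2/15.
Brynja predeceased; the 2/15 allotted to Brynja's branch passes to Brynja's issue by representation.
The 2/15 is divided into 2 equal shares of 1/15 among Kolbein, Ylva.
Kolbein is living and takes 1/15.
Ylva is living and takes 1/15.
Asgeir predeceased; the 2/15 allotted to Asgeir's branch passes to Asgeir's issue by representation.
The 2/15 is divided into 4 equal shares of 1/30 among Njord, Solveig, Eirik, Magnus.
Njord is living and takes 1/30.
Solveig is living and takes 1/30.
Eirik is living and takes 1/30.
Magnus is living and takes 1/30.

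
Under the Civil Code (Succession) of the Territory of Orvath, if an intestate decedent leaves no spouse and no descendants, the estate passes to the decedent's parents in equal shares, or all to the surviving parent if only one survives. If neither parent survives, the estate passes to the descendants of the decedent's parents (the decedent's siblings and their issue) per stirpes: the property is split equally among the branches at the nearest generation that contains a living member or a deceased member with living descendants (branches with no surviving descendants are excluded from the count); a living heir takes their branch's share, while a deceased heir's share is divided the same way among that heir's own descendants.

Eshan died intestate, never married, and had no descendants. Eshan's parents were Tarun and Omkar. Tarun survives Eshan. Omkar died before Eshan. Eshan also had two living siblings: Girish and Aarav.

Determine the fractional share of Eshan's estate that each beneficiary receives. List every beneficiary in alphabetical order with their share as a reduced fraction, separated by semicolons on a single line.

Only one parent, Tarun, survives, so Tarun takes the entire estate. The siblings take nothing because a surviving parent has priority.

Tarun 1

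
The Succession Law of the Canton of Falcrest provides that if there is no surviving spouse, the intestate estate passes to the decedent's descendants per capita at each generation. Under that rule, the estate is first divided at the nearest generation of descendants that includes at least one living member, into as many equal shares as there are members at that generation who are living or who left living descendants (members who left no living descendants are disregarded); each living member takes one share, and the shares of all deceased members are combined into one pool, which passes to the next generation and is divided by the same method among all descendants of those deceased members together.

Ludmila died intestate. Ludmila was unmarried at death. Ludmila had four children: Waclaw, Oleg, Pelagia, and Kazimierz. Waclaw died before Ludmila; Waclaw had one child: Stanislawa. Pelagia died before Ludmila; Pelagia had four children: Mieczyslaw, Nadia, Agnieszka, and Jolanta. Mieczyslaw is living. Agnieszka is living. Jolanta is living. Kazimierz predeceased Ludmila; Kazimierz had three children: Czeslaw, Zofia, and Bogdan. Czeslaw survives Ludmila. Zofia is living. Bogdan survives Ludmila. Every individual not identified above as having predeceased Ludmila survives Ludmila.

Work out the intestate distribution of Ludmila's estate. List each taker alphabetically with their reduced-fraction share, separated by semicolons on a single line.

There is no surviving spouse, so the entire estate passes to Ludmila's descendants per capita at each generation.
At generation 1 (Waclaw, Oleg, Pelagia, Kazimierz) there are 4 shares of (1)/4 = 1/4 each.
Living: Oleg — each takes 1/4.
Deceased: Waclaw, Pelagia, and Kazimierz. Their combined 3/4 is pooled and carried to generation 2.
At generation 2 (Stanislawa, Mieczyslaw, Nadia, Agnieszka, Jolanta, Czeslaw, Zofia, Bogdan) there are 8 shares of (3/4)/8 = 3/32 each.
Living: Stanislawa, Mieczyslaw, Nadia, Agnieszka, Jolanta, Czeslaw, Zofia, and Bogdan — each takes 3/32.

Agnieszka 3/32; Bogdan 3/32; Czeslaw 3/32; Jolanta 3/32; Mieczyslaw 3/32; Nadia 3/32; Oleg 1/4; Stanislawa 3/32; Zofia 3/32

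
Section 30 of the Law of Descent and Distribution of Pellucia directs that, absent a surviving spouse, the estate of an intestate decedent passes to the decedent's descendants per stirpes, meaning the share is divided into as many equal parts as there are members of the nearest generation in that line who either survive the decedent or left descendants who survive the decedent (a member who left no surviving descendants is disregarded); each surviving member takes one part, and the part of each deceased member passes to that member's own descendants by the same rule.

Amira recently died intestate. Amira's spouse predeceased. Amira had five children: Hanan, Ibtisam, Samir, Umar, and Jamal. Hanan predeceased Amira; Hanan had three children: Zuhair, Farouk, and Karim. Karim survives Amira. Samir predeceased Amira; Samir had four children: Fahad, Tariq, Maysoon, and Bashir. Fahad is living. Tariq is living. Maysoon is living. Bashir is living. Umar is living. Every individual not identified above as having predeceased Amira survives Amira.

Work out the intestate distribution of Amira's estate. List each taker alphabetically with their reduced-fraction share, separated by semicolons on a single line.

Bashir 1/20; Fahad 1/20; Farouk 1/15; Ibtisam 1/5; Jamal 1/5; Karim 1/15; Maysoon 1/20; Tariq 1/20; Umar 1/5; Zuhair 1/15

There is no surviving spouse, so the entire estate passes to Amira's descendants per stirpes.
The estate is divided into 5 equal shares of 1/5 among Hanan, Ibtisam, Samir, Umar, Jamal.
Hanan predeceased; the 1/5 allotted to Hanan's branch passes to Hanan's issue by representation.
The 1/5 is divided into 3 equal shares of 1/15 among Zuhair, Farouk, Karim.
Zuhair is living and takes 1/15.
Farouk is living and takes 1/15.
Karim is living and takes 1/15.
Ibtisam is living and takes 1/5.
Samir predeceased; the 1/5 allotted to Samir's branch passes to Samir's issue by representation.
The 1/5 is divided into 4 equal shares of 1/20 among Fahad, Tariq, Maysoon, Bashir.
Fahad is living and takes 1/20.
Tariq is living and takes 1/20.
Maysoon is living and takes 1/20.
Bashir is living and takes 1/20.
Umar is living and takes 1/5.
Jamal is living and takes 1/5.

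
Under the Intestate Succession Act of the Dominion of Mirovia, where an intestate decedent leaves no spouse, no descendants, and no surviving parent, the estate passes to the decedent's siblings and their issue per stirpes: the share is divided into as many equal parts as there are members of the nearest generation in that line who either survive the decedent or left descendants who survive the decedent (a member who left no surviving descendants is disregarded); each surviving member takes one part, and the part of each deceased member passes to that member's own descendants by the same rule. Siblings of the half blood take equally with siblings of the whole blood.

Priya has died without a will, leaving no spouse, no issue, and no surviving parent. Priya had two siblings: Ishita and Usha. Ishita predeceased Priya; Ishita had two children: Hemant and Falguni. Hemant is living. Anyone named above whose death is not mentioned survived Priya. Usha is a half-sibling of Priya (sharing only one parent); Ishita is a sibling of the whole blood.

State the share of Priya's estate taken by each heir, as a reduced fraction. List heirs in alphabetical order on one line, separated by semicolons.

Falguni 1/4; Hemant 1/4; Usha 1/2

No spouse, descendants, or parent survives, so the estate passes to Priya's siblings per stirpes.
Half-blood and whole-blood siblings take equally under the stated rule.
The estate is divided into 2 equal shares of 1/2 among Ishita, Usha.
Ishita predeceased; the 1/2 allotted to Ishita's branch passes to Ishita's issue by representation.
The 1/2 is divided into 2 equal shares of 1/4 among Hemant, Falguni.
Hemant is living and takes 1/4.
Falguni is living and takes 1/4.
Usha is living and takes 1/2.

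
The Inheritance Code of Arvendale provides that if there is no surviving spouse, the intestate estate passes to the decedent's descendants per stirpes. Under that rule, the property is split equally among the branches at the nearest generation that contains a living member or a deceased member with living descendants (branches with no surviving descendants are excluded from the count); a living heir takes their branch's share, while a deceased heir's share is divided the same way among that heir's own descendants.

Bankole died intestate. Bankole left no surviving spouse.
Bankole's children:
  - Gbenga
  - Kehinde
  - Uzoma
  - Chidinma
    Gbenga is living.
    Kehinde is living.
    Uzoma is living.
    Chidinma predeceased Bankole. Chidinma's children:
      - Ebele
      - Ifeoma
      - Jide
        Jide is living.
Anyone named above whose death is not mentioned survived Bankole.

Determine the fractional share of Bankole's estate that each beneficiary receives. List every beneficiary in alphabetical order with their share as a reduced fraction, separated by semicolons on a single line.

There is no surviving spouse, so the entire estate passes to Bankole's descendants per stirpes.
The estate is divided into 4 equal shares of 1/4 among Gbenga, Kehinde, Uzoma, Chidinma.
Gbenga is living and takes 1/4.
Kehinde is living and takes 1/4.
Uzoma is living and takes 1/4.
Chidinma predeceased; the 1/4 allotted to Chidinma's branch passes to Chidinma's issue by representation.
The 1/4 is divided into 3 equal shares of 1/12 among Ebele, Ifeoma, Jide.
Ebele is living and takes 1/12.
Ifeoma is living and takes 1/12.
Jide is living and takes 1/12.

Ebele 1/12; Gbenga 1/4; Ifeoma 1/12; Jide 1/12; Kehinde 1/4; Uzoma 1/4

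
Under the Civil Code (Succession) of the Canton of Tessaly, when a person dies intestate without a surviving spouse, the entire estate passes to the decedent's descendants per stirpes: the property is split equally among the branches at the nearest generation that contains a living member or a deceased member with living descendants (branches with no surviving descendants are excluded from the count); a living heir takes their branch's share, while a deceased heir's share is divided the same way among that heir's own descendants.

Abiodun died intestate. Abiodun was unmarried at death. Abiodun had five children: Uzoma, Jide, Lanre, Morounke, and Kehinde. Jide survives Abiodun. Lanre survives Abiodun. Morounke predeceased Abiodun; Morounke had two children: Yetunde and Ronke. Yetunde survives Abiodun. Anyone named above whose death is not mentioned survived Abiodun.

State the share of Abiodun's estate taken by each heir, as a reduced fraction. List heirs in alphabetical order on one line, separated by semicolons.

Jide 1/5; Kehinde 1/5; Lanre 1/5; Ronke 1/10; Uzoma 1/5; Yetunde 1/10

There is no surviving spouse, so the entire estate passes to Abiodun's descendants per stirpes.
The estate is divided into 5 equal shares of 1/5 among Uzoma, Jide, Lanre, Morounke, Kehinde.
Uzoma is living and takes 1/5.
Jide is living and takes 1/5.
Lanre is living and takes 1/5.
Morounke predeceased; the 1/5 allotted to Morounke's branch passes to Morounke's issue by representation.
The 1/5 is divided into 2 equal shares of 1/10 among Yetunde, Ronke.
Yetunde is living and takes 1/10.
Ronke is living and takes 1/10.
Kehinde is living and takes 1/5.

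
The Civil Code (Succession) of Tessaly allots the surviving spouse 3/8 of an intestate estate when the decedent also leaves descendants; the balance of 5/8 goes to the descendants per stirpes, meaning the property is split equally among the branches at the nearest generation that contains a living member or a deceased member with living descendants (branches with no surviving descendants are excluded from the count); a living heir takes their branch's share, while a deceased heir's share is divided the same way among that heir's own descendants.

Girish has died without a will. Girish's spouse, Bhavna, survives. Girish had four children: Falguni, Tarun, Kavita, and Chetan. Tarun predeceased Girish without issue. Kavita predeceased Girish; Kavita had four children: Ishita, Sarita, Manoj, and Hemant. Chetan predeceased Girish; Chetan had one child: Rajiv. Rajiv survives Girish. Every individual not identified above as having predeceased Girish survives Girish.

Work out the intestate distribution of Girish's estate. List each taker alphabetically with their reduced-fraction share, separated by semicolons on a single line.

Bhavna 3/8; Falguni 5/24; Hemant 5/96; Ishita 5/96; Manoj 5/96; Rajiv 5/24; Sarita 5/96

Bhavna, as surviving spouse, takes 3/8.
The remaining 5/8 passes to Girish's descendants per stirpes.
Tarun left no surviving issue, so that branch lapses and is disregarded.
The 5/8 is divided into 3 equal shares of 5/24 among Falguni, Kavita, Chetan.
Falguni is living and takes 5/24.
Kavita predeceased; the 5/24 allotted to Kavita's branch passes to Kavita's issue by representation.
The 5/24 is divided into 4 equal shares of 5/96 among Ishita, Sarita, Manoj, Hemant.
Ishita is living and takes 5/96.
Sarita is living and takes 5/96.
Manoj is living and takes 5/96.
Hemant is living and takes 5/96.
Chetan predeceased; the 5/24 allotted to Chetan's branch passes to Chetan's issue by representation.
Rajiv is the sole taker at this level and receives the full 5/24.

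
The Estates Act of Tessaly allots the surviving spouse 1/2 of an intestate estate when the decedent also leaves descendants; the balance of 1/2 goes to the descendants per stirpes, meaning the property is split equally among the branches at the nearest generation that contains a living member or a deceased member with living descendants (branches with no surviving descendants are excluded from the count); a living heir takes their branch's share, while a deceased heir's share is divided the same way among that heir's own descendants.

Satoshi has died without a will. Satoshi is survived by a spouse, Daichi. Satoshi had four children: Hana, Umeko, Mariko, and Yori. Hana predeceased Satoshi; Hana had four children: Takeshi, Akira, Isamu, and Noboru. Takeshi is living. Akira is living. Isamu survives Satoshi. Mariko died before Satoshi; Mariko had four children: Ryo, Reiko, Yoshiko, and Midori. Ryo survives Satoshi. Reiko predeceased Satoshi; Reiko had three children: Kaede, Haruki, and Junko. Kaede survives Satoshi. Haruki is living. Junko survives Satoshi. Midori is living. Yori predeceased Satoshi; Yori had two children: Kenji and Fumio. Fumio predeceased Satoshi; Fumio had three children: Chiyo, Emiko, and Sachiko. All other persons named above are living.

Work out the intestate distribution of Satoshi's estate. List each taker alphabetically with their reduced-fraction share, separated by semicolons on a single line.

Daichi, as surviving spouse, takes 1/2.
The remaining 1/2 passes to Satoshi's descendants per stirpes.
The 1/2 is divided into 4 equal shares of 1/8 among Hana, Umeko, Mariko, Yori.
Hana predeceased; the 1/8 allotted to Hana's branch passes to Hana's issue by representation.
The 1/8 is divided into 4 equal shares of 1/32 among Takeshi, Akira, Isamu, Noboru.
Takeshi is living and takes 1/32.
Akira is living and takes 1/32.
Isamu is living and takes 1/32.
Noboru is living and takes 1/32.
Umeko is living and takes 1/8.
Mariko predeceased; the 1/8 allotted to Mariko's branch passes to Mariko's issue by representation.
The 1/8 is divided into 4 equal shares of 1/32 among Ryo, Reiko, Yoshiko, Midori.
Ryo is living and takes 1/32.
Reiko predeceased; the 1/32 allotted to Reiko's branch passes to Reiko's issue by representation.
The 1/32 is divided into 3 equal shares of 1/96 among Kaede, Haruki, Junko.
Kaede is living and takes 1/96.
Haruki is living and takes 1/96.
Junko is living and takes 1/96.
Yoshiko is living and takes 1/32.
Midori is living and takes 1/32.
Yori predeceased; the 1/8 allotted to Yori's branch passes to Yori's issue by representation.
The 1/8 is divided into 2 equal shares of 1/16 among Kenji, Fumio.
Kenji is living and takes 1/16.
Fumio predeceased; the 1/16 allotted to Fumio's branch passes to Fumio's issue by representation.
The 1/16 is divided into 3 equal shares of 1/48 among Chiyo, Emiko, Sachiko.
Chiyo is living and takes 1/48.
Emiko is living and takes 1/48.
Sachiko is living and takes 1/48.

Akira 1/32; Chiyo 1/48; Daichi 1/2; Emiko 1/48; Haruki 1/96; Isamu 1/32; Junko 1/96; Kaede 1/96; Kenji 1/16; Midori 1/32; Noboru 1/32; Ryo 1/32; Sachiko 1/48; Takeshi 1/32; Umeko 1/8; Yoshiko 1/32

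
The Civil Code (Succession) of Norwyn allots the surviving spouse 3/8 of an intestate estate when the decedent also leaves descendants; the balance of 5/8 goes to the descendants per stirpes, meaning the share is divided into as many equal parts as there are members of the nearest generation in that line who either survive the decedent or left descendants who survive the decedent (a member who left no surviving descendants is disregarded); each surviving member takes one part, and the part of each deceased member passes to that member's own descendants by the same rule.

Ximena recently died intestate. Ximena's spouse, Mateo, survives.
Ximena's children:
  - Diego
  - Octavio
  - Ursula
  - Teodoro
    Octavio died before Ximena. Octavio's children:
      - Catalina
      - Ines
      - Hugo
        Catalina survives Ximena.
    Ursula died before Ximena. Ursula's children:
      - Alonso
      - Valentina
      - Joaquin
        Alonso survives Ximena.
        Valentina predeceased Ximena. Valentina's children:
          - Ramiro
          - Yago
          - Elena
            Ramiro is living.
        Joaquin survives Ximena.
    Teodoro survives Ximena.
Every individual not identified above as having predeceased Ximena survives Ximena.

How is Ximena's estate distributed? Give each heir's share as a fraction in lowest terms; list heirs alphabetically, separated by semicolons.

Alonso 5/96; Catalina 5/96; Diego 5/32; Elena 5/288; Hugo 5/96; Ines 5/96; Joaquin 5/96; Mateo 3/8; Ramiro 5/288; Teodoro 5/32; Yago 5/288

Mateo, as surviving spouse, takes 3/8.
The remaining 5/8 passes to Ximena's descendants per stirpes.
The 5/8 is divided into 4 equal shares of 5/32 among Diego, Octavio, Ursula, Teodoro.
Diego is living and takes 5/32.
Octavio predeceased; the 5/32 allotted to Octavio's branch passes to Octavio's issue by representation.
The 5/32 is divided into 3 equal shares of 5/96 among Catalina, Ines, Hugo.
Catalina is living and takes 5/96.
Ines is living and takes 5/96.
Hugo is living and takes 5/96.
Ursula predeceased; the 5/32 allotted to Ursula's branch passes to Ursula's issue by representation.
The 5/32 is divided into 3 equal shares of 5/96 among Alonso, Valentina, Joaquin.
Alonso is living and takes 5/96.
Valentina predeceased; the 5/96 allotted to Valentina's branch passes to Valentina's issue by representation.
The 5/96 is divided into 3 equal shares of 5/288 among Ramiro, Yago, Elena.
Ramiro is living and takes 5/288.
Yago is living and takes 5/288.
Elena is living and takes 5/288.
Joaquin is living and takes 5/96.
Teodoro is living and takes 5/32.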